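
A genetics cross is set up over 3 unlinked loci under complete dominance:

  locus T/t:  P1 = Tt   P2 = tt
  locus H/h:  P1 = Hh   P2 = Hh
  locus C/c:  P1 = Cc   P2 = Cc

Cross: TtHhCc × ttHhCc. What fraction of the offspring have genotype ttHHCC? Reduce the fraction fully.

P(ttHHCC) = 1/32

TtHhCc gametes: THC×1, THc×1, ThC×1, Thc×1, tHC×1, tHc×1, thC×1, thc×1
ttHhCc gametes: tHC×2, tHc×2, thC×2, thc×2
TtHhCc×ttHhCc grid (8·8=64): TtHHCC=2 TtHHCc=4 TtHHcc=2 TtHhCC=4 TtHhCc=8 TtHhcc=4 TthhCC=2 TthhCc=4 Tthhcc=2 ttHHCC=2 ttHHCc=4 ttHHcc=2 ttHhCC=4 ttHhCc=8 ttHhcc=4 tthhCC=2 tthhCc=4 tthhcc=2
ttHHCC hits 2/64; gcd=2; 2÷2/64÷2 = 1/32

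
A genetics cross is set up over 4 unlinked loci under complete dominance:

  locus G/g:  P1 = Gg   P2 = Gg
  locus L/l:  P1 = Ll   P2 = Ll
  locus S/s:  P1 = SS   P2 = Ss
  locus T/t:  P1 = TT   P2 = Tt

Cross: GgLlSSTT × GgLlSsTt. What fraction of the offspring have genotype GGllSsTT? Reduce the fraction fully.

GgLlSSTT gametes: GLST×4, GlST×4, gLST×4, glST×4
GgLlSsTt gametes: GLST×1, GLSt×1, GLsT×1, GLst×1, GlST×1, GlSt×1, GlsT×1, Glst×1, gLST×1, gLSt×1, gLsT×1, gLst×1, glST×1, glSt×1, glsT×1, glst×1
GgLlSSTT×GgLlSsTt grid (16·16=256): GGLLSSTT=4 GGLLSSTt=4 GGLLSsTT=4 GGLLSsTt=4 GGLlSSTT=8 GGLlSSTt=8 GGLlSsTT=8 GGLlSsTt=8 GGllSSTT=4 GGllSSTt=4 GGllSsTT=4 GGllSsTt=4 GgLLSSTT=8 GgLLSSTt=8 GgLLSsTT=8 GgLLSsTt=8 GgLlSSTT=16 GgLlSSTt=16 GgLlSsTT=16 GgLlSsTt=16 GgllSSTT=8 GgllSSTt=8 GgllSsTT=8 GgllSsTt=8 ggLLSSTT=4 ggLLSSTt=4 ggLLSsTT=4 ggLLSsTt=4 ggLlSSTT=8 ggLlSSTt=8 ggLlSsTT=8 ggLlSsTt=8 ggllSSTT=4 ggllSSTt=4 ggllSsTT=4 ggllSsTt=4
GGllSsTT hits 4/256; gcd=4; 4÷4/256÷4 = 1/64

P(GGllSsTT) = 1/64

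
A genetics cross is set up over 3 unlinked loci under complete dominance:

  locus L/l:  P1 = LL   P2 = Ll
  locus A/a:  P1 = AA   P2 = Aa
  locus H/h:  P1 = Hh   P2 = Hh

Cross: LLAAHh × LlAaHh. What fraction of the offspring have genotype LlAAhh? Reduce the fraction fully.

LLAAHh gametes: LAH×4, LAh×4
LlAaHh gametes: LAH×1, LAh×1, LaH×1, Lah×1, lAH×1, lAh×1, laH×1, lah×1
LLAAHh×LlAaHh grid (8·8=64): LLAAHH=4 LLAAHh=8 LLAAhh=4 LLAaHH=4 LLAaHh=8 LLAahh=4 LlAAHH=4 LlAAHh=8 LlAAhh=4 LlAaHH=4 LlAaHh=8 LlAahh=4
LlAAhh hits 4/64; gcd=4; 4÷4/64÷4 = 1/16

P(LlAAhh) = 1/16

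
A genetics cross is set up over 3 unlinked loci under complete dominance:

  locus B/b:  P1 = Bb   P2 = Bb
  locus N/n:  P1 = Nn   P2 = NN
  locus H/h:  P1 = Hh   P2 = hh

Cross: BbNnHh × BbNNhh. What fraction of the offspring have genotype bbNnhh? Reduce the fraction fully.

P(bbNnhh) = 1/16

BbNnHh gametes: BNH×1, BNh×1, BnH×1, Bnh×1, bNH×1, bNh×1, bnH×1, bnh×1
BbNNhh gametes: BNh×4, bNh×4
BbNnHh×BbNNhh grid (8·8=64): BBNNHh=4 BBNNhh=4 BBNnHh=4 BBNnhh=4 BbNNHh=8 BbNNhh=8 BbNnHh=8 BbNnhh=8 bbNNHh=4 bbNNhh=4 bbNnHh=4 bbNnhh=4
bbNnhh hits 4/64; gcd=4; 4÷4/64÷4 = 1/16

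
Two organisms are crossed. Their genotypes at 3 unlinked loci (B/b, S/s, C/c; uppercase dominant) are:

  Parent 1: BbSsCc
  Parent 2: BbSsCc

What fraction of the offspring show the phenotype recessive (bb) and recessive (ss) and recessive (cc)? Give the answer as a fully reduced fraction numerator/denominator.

BbSsCc gametes: BSC×1, BSc×1, BsC×1, Bsc×1, bSC×1, bSc×1, bsC×1, bsc×1
BbSsCc gametes: BSC×1, BSc×1, BsC×1, Bsc×1, bSC×1, bSc×1, bsC×1, bsc×1
BbSsCc×BbSsCc grid (8·8=64): BBSSCC=1 BBSSCc=2 BBSScc=1 BBSsCC=2 BBSsCc=4 BBSscc=2 BBssCC=1 BBssCc=2 BBsscc=1 BbSSCC=2 BbSSCc=4 BbSScc=2 BbSsCC=4 BbSsCc=8 BbSscc=4 BbssCC=2 BbssCc=4 Bbsscc=2 bbSSCC=1 bbSSCc=2 bbSScc=1 bbSsCC=2 bbSsCc=4 bbSscc=2 bbssCC=1 bbssCc=2 bbsscc=1
bb ss cc hits 1/64; gcd=1; 1÷1/64÷1 = 1/64

P(bb ss cc) = 1/64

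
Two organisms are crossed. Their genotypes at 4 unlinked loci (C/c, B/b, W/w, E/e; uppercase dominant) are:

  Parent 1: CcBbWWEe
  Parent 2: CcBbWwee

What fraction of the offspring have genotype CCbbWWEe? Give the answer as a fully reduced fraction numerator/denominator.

P(CCbbWWEe) = 1/64

CcBbWWEe gametes: CBWE×2, CBWe×2, CbWE×2, CbWe×2, cBWE×2, cBWe×2, cbWE×2, cbWe×2
CcBbWwee gametes: CBWe×2, CBwe×2, CbWe×2, Cbwe×2, cBWe×2, cBwe×2, cbWe×2, cbwe×2
CcBbWWEe×CcBbWwee grid (16·16=256): CCBBWWEe=4 CCBBWWee=4 CCBBWwEe=4 CCBBWwee=4 CCBbWWEe=8 CCBbWWee=8 CCBbWwEe=8 CCBbWwee=8 CCbbWWEe=4 CCbbWWee=4 CCbbWwEe=4 CCbbWwee=4 CcBBWWEe=8 CcBBWWee=8 CcBBWwEe=8 CcBBWwee=8 CcBbWWEe=16 CcBbWWee=16 CcBbWwEe=16 CcBbWwee=16 CcbbWWEe=8 CcbbWWee=8 CcbbWwEe=8 CcbbWwee=8 ccBBWWEe=4 ccBBWWee=4 ccBBWwEe=4 ccBBWwee=4 ccBbWWEe=8 ccBbWWee=8 ccBbWwEe=8 ccBbWwee=8 ccbbWWEe=4 ccbbWWee=4 ccbbWwEe=4 ccbbWwee=4
CCbbWWEe hits 4/256; gcd=4; 4÷4/256÷4 = 1/64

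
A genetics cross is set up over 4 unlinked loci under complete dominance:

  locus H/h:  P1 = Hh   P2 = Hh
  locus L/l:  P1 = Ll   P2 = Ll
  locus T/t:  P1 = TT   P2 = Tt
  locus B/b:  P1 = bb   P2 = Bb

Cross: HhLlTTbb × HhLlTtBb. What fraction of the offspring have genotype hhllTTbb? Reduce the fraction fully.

P(hhllTTbb) = 1/64

HhLlTTbb gametes: HLTb×4, HlTb×4, hLTb×4, hlTb×4
HhLlTtBb gametes: HLTB×1, HLTb×1, HLtB×1, HLtb×1, HlTB×1, HlTb×1, HltB×1, Hltb×1, hLTB×1, hLTb×1, hLtB×1, hLtb×1, hlTB×1, hlTb×1, hltB×1, hltb×1
HhLlTTbb×HhLlTtBb grid (16·16=256): HHLLTTBb=4 HHLLTTbb=4 HHLLTtBb=4 HHLLTtbb=4 HHLlTTBb=8 HHLlTTbb=8 HHLlTtBb=8 HHLlTtbb=8 HHllTTBb=4 HHllTTbb=4 HHllTtBb=4 HHllTtbb=4 HhLLTTBb=8 HhLLTTbb=8 HhLLTtBb=8 HhLLTtbb=8 HhLlTTBb=16 HhLlTTbb=16 HhLlTtBb=16 HhLlTtbb=16 HhllTTBb=8 HhllTTbb=8 HhllTtBb=8 HhllTtbb=8 hhLLTTBb=4 hhLLTTbb=4 hhLLTtBb=4 hhLLTtbb=4 hhLlTTBb=8 hhLlTTbb=8 hhLlTtBb=8 hhLlTtbb=8 hhllTTBb=4 hhllTTbb=4 hhllTtBb=4 hhllTtbb=4
hhllTTbb hits 4/256; gcd=4; 4÷4/256÷4 = 1/64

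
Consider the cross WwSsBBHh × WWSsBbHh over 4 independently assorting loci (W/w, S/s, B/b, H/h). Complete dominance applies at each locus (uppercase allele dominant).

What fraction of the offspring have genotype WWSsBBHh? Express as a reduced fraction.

WwSsBBHh gametes: WSBH×2, WSBh×2, WsBH×2, WsBh×2, wSBH×2, wSBh×2, wsBH×2, wsBh×2
WWSsBbHh gametes: WSBH×2, WSBh×2, WSbH×2, WSbh×2, WsBH×2, WsBh×2, WsbH×2, Wsbh×2
WwSsBBHh×WWSsBbHh grid (16·16=256): WWSSBBHH=4 WWSSBBHh=8 WWSSBBhh=4 WWSSBbHH=4 WWSSBbHh=8 WWSSBbhh=4 WWSsBBHH=8 WWSsBBHh=16 WWSsBBhh=8 WWSsBbHH=8 WWSsBbHh=16 WWSsBbhh=8 WWssBBHH=4 WWssBBHh=8 WWssBBhh=4 WWssBbHH=4 WWssBbHh=8 WWssBbhh=4 WwSSBBHH=4 WwSSBBHh=8 WwSSBBhh=4 WwSSBbHH=4 WwSSBbHh=8 WwSSBbhh=4 WwSsBBHH=8 WwSsBBHh=16 WwSsBBhh=8 WwSsBbHH=8 WwSsBbHh=16 WwSsBbhh=8 WwssBBHH=4 WwssBBHh=8 WwssBBhh=4 WwssBbHH=4 WwssBbHh=8 WwssBbhh=4
WWSsBBHh hits 16/256; gcd=16; 16÷16/256÷16 = 1/16

P(WWSsBBHh) = 1/16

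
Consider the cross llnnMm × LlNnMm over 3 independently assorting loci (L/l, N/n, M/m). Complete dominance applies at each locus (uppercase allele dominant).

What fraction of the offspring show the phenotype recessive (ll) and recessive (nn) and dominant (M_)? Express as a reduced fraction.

P(ll nn M_) = 3/16

llnnMm gametes: lnM×4, lnm×4
LlNnMm gametes: LNM×1, LNm×1, LnM×1, Lnm×1, lNM×1, lNm×1, lnM×1, lnm×1
llnnMm×LlNnMm grid (8·8=64): LlNnMM=4 LlNnMm=8 LlNnmm=4 LlnnMM=4 LlnnMm=8 Llnnmm=4 llNnMM=4 llNnMm=8 llNnmm=4 llnnMM=4 llnnMm=8 llnnmm=4
ll nn M_ hits 12/64; gcd=4; 12÷4/64÷4 = 3/16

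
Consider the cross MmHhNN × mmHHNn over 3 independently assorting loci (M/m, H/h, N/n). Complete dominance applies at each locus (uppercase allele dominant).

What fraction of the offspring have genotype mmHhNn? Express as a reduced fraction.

P(mmHhNn) = 1/8

MmHhNN gametes: MHN×2, MhN×2, mHN×2, mhN×2
mmHHNn gametes: mHN×4, mHn×4
MmHhNN×mmHHNn grid (8·8=64): MmHHNN=8 MmHHNn=8 MmHhNN=8 MmHhNn=8 mmHHNN=8 mmHHNn=8 mmHhNN=8 mmHhNn=8
mmHhNn hits 8/64; gcd=8; 8÷8/64÷8 = 1/8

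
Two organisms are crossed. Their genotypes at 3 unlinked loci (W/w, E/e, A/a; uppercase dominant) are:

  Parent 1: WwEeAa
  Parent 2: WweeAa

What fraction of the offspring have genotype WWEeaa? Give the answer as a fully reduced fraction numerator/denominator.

WwEeAa gametes: WEA×1, WEa×1, WeA×1, Wea×1, wEA×1, wEa×1, weA×1, wea×1
WweeAa gametes: WeA×2, Wea×2, weA×2, wea×2
WwEeAa×WweeAa grid (8·8=64): WWEeAA=2 WWEeAa=4 WWEeaa=2 WWeeAA=2 WWeeAa=4 WWeeaa=2 WwEeAA=4 WwEeAa=8 WwEeaa=4 WweeAA=4 WweeAa=8 Wweeaa=4 wwEeAA=2 wwEeAa=4 wwEeaa=2 wweeAA=2 wweeAa=4 wweeaa=2
WWEeaa hits 2/64; gcd=2; 2÷2/64÷2 = 1/32

P(WWEeaa) = 1/32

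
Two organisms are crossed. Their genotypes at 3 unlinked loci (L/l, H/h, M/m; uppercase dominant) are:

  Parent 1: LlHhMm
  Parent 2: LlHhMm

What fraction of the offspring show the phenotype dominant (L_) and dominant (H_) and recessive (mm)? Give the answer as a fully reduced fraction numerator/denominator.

LlHhMm gametes: LHM×1, LHm×1, LhM×1, Lhm×1, lHM×1, lHm×1, lhM×1, lhm×1
LlHhMm gametes: LHM×1, LHm×1, LhM×1, Lhm×1, lHM×1, lHm×1, lhM×1, lhm×1
LlHhMm×LlHhMm grid (8·8=64): LLHHMM=1 LLHHMm=2 LLHHmm=1 LLHhMM=2 LLHhMm=4 LLHhmm=2 LLhhMM=1 LLhhMm=2 LLhhmm=1 LlHHMM=2 LlHHMm=4 LlHHmm=2 LlHhMM=4 LlHhMm=8 LlHhmm=4 LlhhMM=2 LlhhMm=4 Llhhmm=2 llHHMM=1 llHHMm=2 llHHmm=1 llHhMM=2 llHhMm=4 llHhmm=2 llhhMM=1 llhhMm=2 llhhmm=1
L_ H_ mm hits 9/64; gcd=1; 9÷1/64÷1 = 9/64

P(L_ H_ mm) = 9/64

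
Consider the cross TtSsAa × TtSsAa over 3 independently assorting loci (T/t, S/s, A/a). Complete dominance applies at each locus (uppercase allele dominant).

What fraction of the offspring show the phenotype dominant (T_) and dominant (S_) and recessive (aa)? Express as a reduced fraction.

TtSsAa gametes: TSA×1, TSa×1, TsA×1, Tsa×1, tSA×1, tSa×1, tsA×1, tsa×1
TtSsAa gametes: TSA×1, TSa×1, TsA×1, Tsa×1, tSA×1, tSa×1, tsA×1, tsa×1
TtSsAa×TtSsAa grid (8·8=64): TTSSAA=1 TTSSAa=2 TTSSaa=1 TTSsAA=2 TTSsAa=4 TTSsaa=2 TTssAA=1 TTssAa=2 TTssaa=1 TtSSAA=2 TtSSAa=4 TtSSaa=2 TtSsAA=4 TtSsAa=8 TtSsaa=4 TtssAA=2 TtssAa=4 Ttssaa=2 ttSSAA=1 ttSSAa=2 ttSSaa=1 ttSsAA=2 ttSsAa=4 ttSsaa=2 ttssAA=1 ttssAa=2 ttssaa=1
T_ S_ aa hits 9/64; gcd=1; 9÷1/64÷1 = 9/64

P(T_ S_ aa) = 9/64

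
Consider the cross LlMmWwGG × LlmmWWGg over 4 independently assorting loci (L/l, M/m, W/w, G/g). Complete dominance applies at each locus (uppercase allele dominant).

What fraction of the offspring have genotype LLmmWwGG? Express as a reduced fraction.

P(LLmmWwGG) = 1/32

LlMmWwGG gametes: LMWG×2, LMwG×2, LmWG×2, LmwG×2, lMWG×2, lMwG×2, lmWG×2, lmwG×2
LlmmWWGg gametes: LmWG×4, LmWg×4, lmWG×4, lmWg×4
LlMmWwGG×LlmmWWGg grid (16·16=256): LLMmWWGG=8 LLMmWWGg=8 LLMmWwGG=8 LLMmWwGg=8 LLmmWWGG=8 LLmmWWGg=8 LLmmWwGG=8 LLmmWwGg=8 LlMmWWGG=16 LlMmWWGg=16 LlMmWwGG=16 LlMmWwGg=16 LlmmWWGG=16 LlmmWWGg=16 LlmmWwGG=16 LlmmWwGg=16 llMmWWGG=8 llMmWWGg=8 llMmWwGG=8 llMmWwGg=8 llmmWWGG=8 llmmWWGg=8 llmmWwGG=8 llmmWwGg=8
LLmmWwGG hits 8/256; gcd=8; 8÷8/256÷8 = 1/32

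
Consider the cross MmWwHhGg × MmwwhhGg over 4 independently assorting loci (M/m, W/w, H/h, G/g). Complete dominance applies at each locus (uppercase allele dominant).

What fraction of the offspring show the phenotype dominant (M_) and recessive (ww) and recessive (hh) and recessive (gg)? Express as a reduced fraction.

MmWwHhGg gametes: MWHG×1, MWHg×1, MWhG×1, MWhg×1, MwHG×1, MwHg×1, MwhG×1, Mwhg×1, mWHG×1, mWHg×1, mWhG×1, mWhg×1, mwHG×1, mwHg×1, mwhG×1, mwhg×1
MmwwhhGg gametes: MwhG×4, Mwhg×4, mwhG×4, mwhg×4
MmWwHhGg×MmwwhhGg grid (16·16=256): MMWwHhGG=4 MMWwHhGg=8 MMWwHhgg=4 MMWwhhGG=4 MMWwhhGg=8 MMWwhhgg=4 MMwwHhGG=4 MMwwHhGg=8 MMwwHhgg=4 MMwwhhGG=4 MMwwhhGg=8 MMwwhhgg=4 MmWwHhGG=8 MmWwHhGg=16 MmWwHhgg=8 MmWwhhGG=8 MmWwhhGg=16 MmWwhhgg=8 MmwwHhGG=8 MmwwHhGg=16 MmwwHhgg=8 MmwwhhGG=8 MmwwhhGg=16 Mmwwhhgg=8 mmWwHhGG=4 mmWwHhGg=8 mmWwHhgg=4 mmWwhhGG=4 mmWwhhGg=8 mmWwhhgg=4 mmwwHhGG=4 mmwwHhGg=8 mmwwHhgg=4 mmwwhhGG=4 mmwwhhGg=8 mmwwhhgg=4
M_ ww hh gg hits 12/256; gcd=4; 12÷4/256÷4 = 3/64

P(M_ ww hh gg) = 3/64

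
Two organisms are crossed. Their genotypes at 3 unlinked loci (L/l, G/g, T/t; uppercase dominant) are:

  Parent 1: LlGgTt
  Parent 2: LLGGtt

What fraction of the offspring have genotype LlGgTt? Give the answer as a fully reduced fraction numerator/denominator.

P(LlGgTt) = 1/8

LlGgTt gametes: LGT×1, LGt×1, LgT×1, Lgt×1, lGT×1, lGt×1, lgT×1, lgt×1
LLGGtt gametes: LGt×8
LlGgTt×LLGGtt grid (8·8=64): LLGGTt=8 LLGGtt=8 LLGgTt=8 LLGgtt=8 LlGGTt=8 LlGGtt=8 LlGgTt=8 LlGgtt=8
LlGgTt hits 8/64; gcd=8; 8÷8/64÷8 = 1/8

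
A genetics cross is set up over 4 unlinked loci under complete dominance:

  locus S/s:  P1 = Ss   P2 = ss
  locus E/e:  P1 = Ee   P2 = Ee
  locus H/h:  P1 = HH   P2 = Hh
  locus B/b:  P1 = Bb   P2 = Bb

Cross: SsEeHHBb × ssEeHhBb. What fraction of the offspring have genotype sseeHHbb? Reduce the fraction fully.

P(sseeHHbb) = 1/64

SsEeHHBb gametes: SEHB×2, SEHb×2, SeHB×2, SeHb×2, sEHB×2, sEHb×2, seHB×2, seHb×2
ssEeHhBb gametes: sEHB×2, sEHb×2, sEhB×2, sEhb×2, seHB×2, seHb×2, sehB×2, sehb×2
SsEeHHBb×ssEeHhBb grid (16·16=256): SsEEHHBB=4 SsEEHHBb=8 SsEEHHbb=4 SsEEHhBB=4 SsEEHhBb=8 SsEEHhbb=4 SsEeHHBB=8 SsEeHHBb=16 SsEeHHbb=8 SsEeHhBB=8 SsEeHhBb=16 SsEeHhbb=8 SseeHHBB=4 SseeHHBb=8 SseeHHbb=4 SseeHhBB=4 SseeHhBb=8 SseeHhbb=4 ssEEHHBB=4 ssEEHHBb=8 ssEEHHbb=4 ssEEHhBB=4 ssEEHhBb=8 ssEEHhbb=4 ssEeHHBB=8 ssEeHHBb=16 ssEeHHbb=8 ssEeHhBB=8 ssEeHhBb=16 ssEeHhbb=8 sseeHHBB=4 sseeHHBb=8 sseeHHbb=4 sseeHhBB=4 sseeHhBb=8 sseeHhbb=4
sseeHHbb hits 4/256; gcd=4; 4÷4/256÷4 = 1/64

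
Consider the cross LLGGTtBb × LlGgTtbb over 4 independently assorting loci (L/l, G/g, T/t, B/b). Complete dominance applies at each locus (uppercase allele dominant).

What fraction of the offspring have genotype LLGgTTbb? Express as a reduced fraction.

P(LLGgTTbb) = 1/32

LLGGTtBb gametes: LGTB×4, LGTb×4, LGtB×4, LGtb×4
LlGgTtbb gametes: LGTb×2, LGtb×2, LgTb×2, Lgtb×2, lGTb×2, lGtb×2, lgTb×2, lgtb×2
LLGGTtBb×LlGgTtbb grid (16·16=256): LLGGTTBb=8 LLGGTTbb=8 LLGGTtBb=16 LLGGTtbb=16 LLGGttBb=8 LLGGttbb=8 LLGgTTBb=8 LLGgTTbb=8 LLGgTtBb=16 LLGgTtbb=16 LLGgttBb=8 LLGgttbb=8 LlGGTTBb=8 LlGGTTbb=8 LlGGTtBb=16 LlGGTtbb=16 LlGGttBb=8 LlGGttbb=8 LlGgTTBb=8 LlGgTTbb=8 LlGgTtBb=16 LlGgTtbb=16 LlGgttBb=8 LlGgttbb=8
LLGgTTbb hits 8/256; gcd=8; 8÷8/256÷8 = 1/32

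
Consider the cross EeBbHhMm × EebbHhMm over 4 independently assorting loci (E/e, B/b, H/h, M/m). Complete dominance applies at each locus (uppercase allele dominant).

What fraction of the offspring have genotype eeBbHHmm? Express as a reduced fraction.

EeBbHhMm gametes: EBHM×1, EBHm×1, EBhM×1, EBhm×1, EbHM×1, EbHm×1, EbhM×1, Ebhm×1, eBHM×1, eBHm×1, eBhM×1, eBhm×1, ebHM×1, ebHm×1, ebhM×1, ebhm×1
EebbHhMm gametes: EbHM×2, EbHm×2, EbhM×2, Ebhm×2, ebHM×2, ebHm×2, ebhM×2, ebhm×2
EeBbHhMm×EebbHhMm grid (16·16=256): EEBbHHMM=2 EEBbHHMm=4 EEBbHHmm=2 EEBbHhMM=4 EEBbHhMm=8 EEBbHhmm=4 EEBbhhMM=2 EEBbhhMm=4 EEBbhhmm=2 EEbbHHMM=2 EEbbHHMm=4 EEbbHHmm=2 EEbbHhMM=4 EEbbHhMm=8 EEbbHhmm=4 EEbbhhMM=2 EEbbhhMm=4 EEbbhhmm=2 EeBbHHMM=4 EeBbHHMm=8 EeBbHHmm=4 EeBbHhMM=8 EeBbHhMm=16 EeBbHhmm=8 EeBbhhMM=4 EeBbhhMm=8 EeBbhhmm=4 EebbHHMM=4 EebbHHMm=8 EebbHHmm=4 EebbHhMM=8 EebbHhMm=16 EebbHhmm=8 EebbhhMM=4 EebbhhMm=8 Eebbhhmm=4 eeBbHHMM=2 eeBbHHMm=4 eeBbHHmm=2 eeBbHhMM=4 eeBbHhMm=8 eeBbHhmm=4 eeBbhhMM=2 eeBbhhMm=4 eeBbhhmm=2 eebbHHMM=2 eebbHHMm=4 eebbHHmm=2 eebbHhMM=4 eebbHhMm=8 eebbHhmm=4 eebbhhMM=2 eebbhhMm=4 eebbhhmm=2
eeBbHHmm hits 2/256; gcd=2; 2÷2/256÷2 = 1/128

P(eeBbHHmm) = 1/128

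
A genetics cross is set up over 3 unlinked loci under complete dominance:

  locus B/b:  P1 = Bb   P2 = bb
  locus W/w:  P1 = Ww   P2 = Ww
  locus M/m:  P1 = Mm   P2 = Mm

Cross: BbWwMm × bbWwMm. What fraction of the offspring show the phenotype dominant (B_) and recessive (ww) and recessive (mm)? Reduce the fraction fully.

BbWwMm gametes: BWM×1, BWm×1, BwM×1, Bwm×1, bWM×1, bWm×1, bwM×1, bwm×1
bbWwMm gametes: bWM×2, bWm×2, bwM×2, bwm×2
BbWwMm×bbWwMm grid (8·8=64): BbWWMM=2 BbWWMm=4 BbWWmm=2 BbWwMM=4 BbWwMm=8 BbWwmm=4 BbwwMM=2 BbwwMm=4 Bbwwmm=2 bbWWMM=2 bbWWMm=4 bbWWmm=2 bbWwMM=4 bbWwMm=8 bbWwmm=4 bbwwMM=2 bbwwMm=4 bbwwmm=2
B_ ww mm hits 2/64; gcd=2; 2÷2/64÷2 = 1/32

P(B_ ww mm) = 1/32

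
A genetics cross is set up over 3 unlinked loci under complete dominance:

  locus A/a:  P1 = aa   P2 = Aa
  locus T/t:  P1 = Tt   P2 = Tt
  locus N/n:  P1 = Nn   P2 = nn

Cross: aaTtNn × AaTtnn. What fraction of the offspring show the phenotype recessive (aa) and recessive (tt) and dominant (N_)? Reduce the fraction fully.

P(aa tt N_) = 1/16

aaTtNn gametes: aTN×2, aTn×2, atN×2, atn×2
AaTtnn gametes: ATn×2, Atn×2, aTn×2, atn×2
aaTtNn×AaTtnn grid (8·8=64): AaTTNn=4 AaTTnn=4 AaTtNn=8 AaTtnn=8 AattNn=4 Aattnn=4 aaTTNn=4 aaTTnn=4 aaTtNn=8 aaTtnn=8 aattNn=4 aattnn=4
aa tt N_ hits 4/64; gcd=4; 4÷4/64÷4 = 1/16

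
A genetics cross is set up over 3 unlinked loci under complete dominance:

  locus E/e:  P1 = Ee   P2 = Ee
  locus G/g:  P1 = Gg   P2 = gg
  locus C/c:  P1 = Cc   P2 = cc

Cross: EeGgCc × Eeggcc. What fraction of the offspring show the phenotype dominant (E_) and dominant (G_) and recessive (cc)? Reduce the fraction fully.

P(E_ G_ cc) = 3/16

EeGgCc gametes: EGC×1, EGc×1, EgC×1, Egc×1, eGC×1, eGc×1, egC×1, egc×1
Eeggcc gametes: Egc×4, egc×4
EeGgCc×Eeggcc grid (8·8=64): EEGgCc=4 EEGgcc=4 EEggCc=4 EEggcc=4 EeGgCc=8 EeGgcc=8 EeggCc=8 Eeggcc=8 eeGgCc=4 eeGgcc=4 eeggCc=4 eeggcc=4
E_ G_ cc hits 12/64; gcd=4; 12÷4/64÷4 = 3/16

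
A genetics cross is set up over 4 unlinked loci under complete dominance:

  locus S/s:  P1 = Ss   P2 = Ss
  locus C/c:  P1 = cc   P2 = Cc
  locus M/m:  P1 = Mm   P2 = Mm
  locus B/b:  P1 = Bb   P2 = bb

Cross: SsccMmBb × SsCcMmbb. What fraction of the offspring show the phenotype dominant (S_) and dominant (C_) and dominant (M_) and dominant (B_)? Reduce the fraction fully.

SsccMmBb gametes: ScMB×2, ScMb×2, ScmB×2, Scmb×2, scMB×2, scMb×2, scmB×2, scmb×2
SsCcMmbb gametes: SCMb×2, SCmb×2, ScMb×2, Scmb×2, sCMb×2, sCmb×2, scMb×2, scmb×2
SsccMmBb×SsCcMmbb grid (16·16=256): SSCcMMBb=4 SSCcMMbb=4 SSCcMmBb=8 SSCcMmbb=8 SSCcmmBb=4 SSCcmmbb=4 SSccMMBb=4 SSccMMbb=4 SSccMmBb=8 SSccMmbb=8 SSccmmBb=4 SSccmmbb=4 SsCcMMBb=8 SsCcMMbb=8 SsCcMmBb=16 SsCcMmbb=16 SsCcmmBb=8 SsCcmmbb=8 SsccMMBb=8 SsccMMbb=8 SsccMmBb=16 SsccMmbb=16 SsccmmBb=8 Ssccmmbb=8 ssCcMMBb=4 ssCcMMbb=4 ssCcMmBb=8 ssCcMmbb=8 ssCcmmBb=4 ssCcmmbb=4 ssccMMBb=4 ssccMMbb=4 ssccMmBb=8 ssccMmbb=8 ssccmmBb=4 ssccmmbb=4
S_ C_ M_ B_ hits 36/256; gcd=4; 36÷4/256÷4 = 9/64

P(S_ C_ M_ B_) = 9/64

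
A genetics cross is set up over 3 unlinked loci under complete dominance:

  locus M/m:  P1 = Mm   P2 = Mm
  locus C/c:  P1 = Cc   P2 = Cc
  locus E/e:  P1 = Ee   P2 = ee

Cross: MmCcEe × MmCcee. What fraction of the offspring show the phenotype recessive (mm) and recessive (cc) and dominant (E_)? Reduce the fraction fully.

P(mm cc E_) = 1/32

MmCcEe gametes: MCE×1, MCe×1, McE×1, Mce×1, mCE×1, mCe×1, mcE×1, mce×1
MmCcee gametes: MCe×2, Mce×2, mCe×2, mce×2
MmCcEe×MmCcee grid (8·8=64): MMCCEe=2 MMCCee=2 MMCcEe=4 MMCcee=4 MMccEe=2 MMccee=2 MmCCEe=4 MmCCee=4 MmCcEe=8 MmCcee=8 MmccEe=4 Mmccee=4 mmCCEe=2 mmCCee=2 mmCcEe=4 mmCcee=4 mmccEe=2 mmccee=2
mm cc E_ hits 2/64; gcd=2; 2÷2/64÷2 = 1/32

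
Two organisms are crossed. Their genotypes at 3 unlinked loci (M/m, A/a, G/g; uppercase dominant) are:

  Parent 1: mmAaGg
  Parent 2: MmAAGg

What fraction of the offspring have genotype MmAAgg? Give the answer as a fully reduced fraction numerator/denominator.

mmAaGg gametes: mAG×2, mAg×2, maG×2, mag×2
MmAAGg gametes: MAG×2, MAg×2, mAG×2, mAg×2
mmAaGg×MmAAGg grid (8·8=64): MmAAGG=4 MmAAGg=8 MmAAgg=4 MmAaGG=4 MmAaGg=8 MmAagg=4 mmAAGG=4 mmAAGg=8 mmAAgg=4 mmAaGG=4 mmAaGg=8 mmAagg=4
MmAAgg hits 4/64; gcd=4; 4÷4/64÷4 = 1/16

P(MmAAgg) = 1/16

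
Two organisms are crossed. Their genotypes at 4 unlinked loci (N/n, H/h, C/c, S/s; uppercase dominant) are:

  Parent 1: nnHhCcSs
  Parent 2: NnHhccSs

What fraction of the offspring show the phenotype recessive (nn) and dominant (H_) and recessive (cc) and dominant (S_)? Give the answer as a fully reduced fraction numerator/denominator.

P(nn H_ cc S_) = 9/64

nnHhCcSs gametes: nHCS×2, nHCs×2, nHcS×2, nHcs×2, nhCS×2, nhCs×2, nhcS×2, nhcs×2
NnHhccSs gametes: NHcS×2, NHcs×2, NhcS×2, Nhcs×2, nHcS×2, nHcs×2, nhcS×2, nhcs×2
nnHhCcSs×NnHhccSs grid (16·16=256): NnHHCcSS=4 NnHHCcSs=8 NnHHCcss=4 NnHHccSS=4 NnHHccSs=8 NnHHccss=4 NnHhCcSS=8 NnHhCcSs=16 NnHhCcss=8 NnHhccSS=8 NnHhccSs=16 NnHhccss=8 NnhhCcSS=4 NnhhCcSs=8 NnhhCcss=4 NnhhccSS=4 NnhhccSs=8 Nnhhccss=4 nnHHCcSS=4 nnHHCcSs=8 nnHHCcss=4 nnHHccSS=4 nnHHccSs=8 nnHHccss=4 nnHhCcSS=8 nnHhCcSs=16 nnHhCcss=8 nnHhccSS=8 nnHhccSs=16 nnHhccss=8 nnhhCcSS=4 nnhhCcSs=8 nnhhCcss=4 nnhhccSS=4 nnhhccSs=8 nnhhccss=4
nn H_ cc S_ hits 36/256; gcd=4; 36÷4/256÷4 = 9/64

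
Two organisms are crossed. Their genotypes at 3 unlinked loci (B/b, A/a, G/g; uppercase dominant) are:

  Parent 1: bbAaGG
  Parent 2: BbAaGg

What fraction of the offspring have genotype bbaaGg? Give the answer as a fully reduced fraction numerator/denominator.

bbAaGG gametes: bAG×4, baG×4
BbAaGg gametes: BAG×1, BAg×1, BaG×1, Bag×1, bAG×1, bAg×1, baG×1, bag×1
bbAaGG×BbAaGg grid (8·8=64): BbAAGG=4 BbAAGg=4 BbAaGG=8 BbAaGg=8 BbaaGG=4 BbaaGg=4 bbAAGG=4 bbAAGg=4 bbAaGG=8 bbAaGg=8 bbaaGG=4 bbaaGg=4
bbaaGg hits 4/64; gcd=4; 4÷4/64÷4 = 1/16

P(bbaaGg) = 1/16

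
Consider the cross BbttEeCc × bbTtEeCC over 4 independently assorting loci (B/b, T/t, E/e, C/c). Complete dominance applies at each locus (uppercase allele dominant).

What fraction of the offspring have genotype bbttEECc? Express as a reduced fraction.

BbttEeCc gametes: BtEC×2, BtEc×2, BteC×2, Btec×2, btEC×2, btEc×2, bteC×2, btec×2
bbTtEeCC gametes: bTEC×4, bTeC×4, btEC×4, bteC×4
BbttEeCc×bbTtEeCC grid (16·16=256): BbTtEECC=8 BbTtEECc=8 BbTtEeCC=16 BbTtEeCc=16 BbTteeCC=8 BbTteeCc=8 BbttEECC=8 BbttEECc=8 BbttEeCC=16 BbttEeCc=16 BbtteeCC=8 BbtteeCc=8 bbTtEECC=8 bbTtEECc=8 bbTtEeCC=16 bbTtEeCc=16 bbTteeCC=8 bbTteeCc=8 bbttEECC=8 bbttEECc=8 bbttEeCC=16 bbttEeCc=16 bbtteeCC=8 bbtteeCc=8
bbttEECc hits 8/256; gcd=8; 8÷8/256÷8 = 1/32

P(bbttEECc) = 1/32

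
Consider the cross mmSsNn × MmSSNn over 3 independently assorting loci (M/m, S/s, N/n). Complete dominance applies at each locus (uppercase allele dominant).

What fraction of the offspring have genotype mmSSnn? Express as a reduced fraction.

P(mmSSnn) = 1/16

mmSsNn gametes: mSN×2, mSn×2, msN×2, msn×2
MmSSNn gametes: MSN×2, MSn×2, mSN×2, mSn×2
mmSsNn×MmSSNn grid (8·8=64): MmSSNN=4 MmSSNn=8 MmSSnn=4 MmSsNN=4 MmSsNn=8 MmSsnn=4 mmSSNN=4 mmSSNn=8 mmSSnn=4 mmSsNN=4 mmSsNn=8 mmSsnn=4
mmSSnn hits 4/64; gcd=4; 4÷4/64÷4 = 1/16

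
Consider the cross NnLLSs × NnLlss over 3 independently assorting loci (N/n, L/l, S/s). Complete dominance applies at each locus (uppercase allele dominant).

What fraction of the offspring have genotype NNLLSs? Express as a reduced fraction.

P(NNLLSs) = 1/16

NnLLSs gametes: NLS×2, NLs×2, nLS×2, nLs×2
NnLlss gametes: NLs×2, Nls×2, nLs×2, nls×2
NnLLSs×NnLlss grid (8·8=64): NNLLSs=4 NNLLss=4 NNLlSs=4 NNLlss=4 NnLLSs=8 NnLLss=8 NnLlSs=8 NnLlss=8 nnLLSs=4 nnLLss=4 nnLlSs=4 nnLlss=4
NNLLSs hits 4/64; gcd=4; 4÷4/64÷4 = 1/16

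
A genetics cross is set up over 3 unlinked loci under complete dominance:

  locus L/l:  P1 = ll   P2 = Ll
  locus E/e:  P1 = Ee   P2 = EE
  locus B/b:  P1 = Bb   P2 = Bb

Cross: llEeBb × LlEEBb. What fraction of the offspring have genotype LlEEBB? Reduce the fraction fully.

P(LlEEBB) = 1/16

llEeBb gametes: lEB×2, lEb×2, leB×2, leb×2
LlEEBb gametes: LEB×2, LEb×2, lEB×2, lEb×2
llEeBb×LlEEBb grid (8·8=64): LlEEBB=4 LlEEBb=8 LlEEbb=4 LlEeBB=4 LlEeBb=8 LlEebb=4 llEEBB=4 llEEBb=8 llEEbb=4 llEeBB=4 llEeBb=8 llEebb=4
LlEEBB hits 4/64; gcd=4; 4÷4/64÷4 = 1/16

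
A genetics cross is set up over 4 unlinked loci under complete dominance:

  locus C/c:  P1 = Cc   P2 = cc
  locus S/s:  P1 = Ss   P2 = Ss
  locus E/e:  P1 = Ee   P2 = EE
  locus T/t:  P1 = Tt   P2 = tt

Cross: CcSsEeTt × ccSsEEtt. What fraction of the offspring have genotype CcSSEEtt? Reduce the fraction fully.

P(CcSSEEtt) = 1/32

CcSsEeTt gametes: CSET×1, CSEt×1, CSeT×1, CSet×1, CsET×1, CsEt×1, CseT×1, Cset×1, cSET×1, cSEt×1, cSeT×1, cSet×1, csET×1, csEt×1, cseT×1, cset×1
ccSsEEtt gametes: cSEt×8, csEt×8
CcSsEeTt×ccSsEEtt grid (16·16=256): CcSSEETt=8 CcSSEEtt=8 CcSSEeTt=8 CcSSEett=8 CcSsEETt=16 CcSsEEtt=16 CcSsEeTt=16 CcSsEett=16 CcssEETt=8 CcssEEtt=8 CcssEeTt=8 CcssEett=8 ccSSEETt=8 ccSSEEtt=8 ccSSEeTt=8 ccSSEett=8 ccSsEETt=16 ccSsEEtt=16 ccSsEeTt=16 ccSsEett=16 ccssEETt=8 ccssEEtt=8 ccssEeTt=8 ccssEett=8
CcSSEEtt hits 8/256; gcd=8; 8÷8/256÷8 = 1/32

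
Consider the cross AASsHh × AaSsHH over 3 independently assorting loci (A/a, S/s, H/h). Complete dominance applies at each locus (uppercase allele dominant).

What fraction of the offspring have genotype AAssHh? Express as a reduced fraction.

AASsHh gametes: ASH×2, ASh×2, AsH×2, Ash×2
AaSsHH gametes: ASH×2, AsH×2, aSH×2, asH×2
AASsHh×AaSsHH grid (8·8=64): AASSHH=4 AASSHh=4 AASsHH=8 AASsHh=8 AAssHH=4 AAssHh=4 AaSSHH=4 AaSSHh=4 AaSsHH=8 AaSsHh=8 AassHH=4 AassHh=4
AAssHh hits 4/64; gcd=4; 4÷4/64÷4 = 1/16

P(AAssHh) = 1/16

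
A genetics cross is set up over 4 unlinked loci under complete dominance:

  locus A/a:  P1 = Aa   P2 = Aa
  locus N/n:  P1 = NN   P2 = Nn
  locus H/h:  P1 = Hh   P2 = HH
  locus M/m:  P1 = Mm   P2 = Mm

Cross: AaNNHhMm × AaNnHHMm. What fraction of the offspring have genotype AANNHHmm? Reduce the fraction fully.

AaNNHhMm gametes: ANHM×2, ANHm×2, ANhM×2, ANhm×2, aNHM×2, aNHm×2, aNhM×2, aNhm×2
AaNnHHMm gametes: ANHM×2, ANHm×2, AnHM×2, AnHm×2, aNHM×2, aNHm×2, anHM×2, anHm×2
AaNNHhMm×AaNnHHMm grid (16·16=256): AANNHHMM=4 AANNHHMm=8 AANNHHmm=4 AANNHhMM=4 AANNHhMm=8 AANNHhmm=4 AANnHHMM=4 AANnHHMm=8 AANnHHmm=4 AANnHhMM=4 AANnHhMm=8 AANnHhmm=4 AaNNHHMM=8 AaNNHHMm=16 AaNNHHmm=8 AaNNHhMM=8 AaNNHhMm=16 AaNNHhmm=8 AaNnHHMM=8 AaNnHHMm=16 AaNnHHmm=8 AaNnHhMM=8 AaNnHhMm=16 AaNnHhmm=8 aaNNHHMM=4 aaNNHHMm=8 aaNNHHmm=4 aaNNHhMM=4 aaNNHhMm=8 aaNNHhmm=4 aaNnHHMM=4 aaNnHHMm=8 aaNnHHmm=4 aaNnHhMM=4 aaNnHhMm=8 aaNnHhmm=4
AANNHHmm hits 4/256; gcd=4; 4÷4/256÷4 = 1/64

P(AANNHHmm) = 1/64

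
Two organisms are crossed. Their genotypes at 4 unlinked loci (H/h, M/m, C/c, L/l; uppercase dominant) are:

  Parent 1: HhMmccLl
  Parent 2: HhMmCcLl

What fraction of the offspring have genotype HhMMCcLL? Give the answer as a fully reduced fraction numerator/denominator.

P(HhMMCcLL) = 1/64

HhMmccLl gametes: HMcL×2, HMcl×2, HmcL×2, Hmcl×2, hMcL×2, hMcl×2, hmcL×2, hmcl×2
HhMmCcLl gametes: HMCL×1, HMCl×1, HMcL×1, HMcl×1, HmCL×1, HmCl×1, HmcL×1, Hmcl×1, hMCL×1, hMCl×1, hMcL×1, hMcl×1, hmCL×1, hmCl×1, hmcL×1, hmcl×1
HhMmccLl×HhMmCcLl grid (16·16=256): HHMMCcLL=2 HHMMCcLl=4 HHMMCcll=2 HHMMccLL=2 HHMMccLl=4 HHMMccll=2 HHMmCcLL=4 HHMmCcLl=8 HHMmCcll=4 HHMmccLL=4 HHMmccLl=8 HHMmccll=4 HHmmCcLL=2 HHmmCcLl=4 HHmmCcll=2 HHmmccLL=2 HHmmccLl=4 HHmmccll=2 HhMMCcLL=4 HhMMCcLl=8 HhMMCcll=4 HhMMccLL=4 HhMMccLl=8 HhMMccll=4 HhMmCcLL=8 HhMmCcLl=16 HhMmCcll=8 HhMmccLL=8 HhMmccLl=16 HhMmccll=8 HhmmCcLL=4 HhmmCcLl=8 HhmmCcll=4 HhmmccLL=4 HhmmccLl=8 Hhmmccll=4 hhMMCcLL=2 hhMMCcLl=4 hhMMCcll=2 hhMMccLL=2 hhMMccLl=4 hhMMccll=2 hhMmCcLL=4 hhMmCcLl=8 hhMmCcll=4 hhMmccLL=4 hhMmccLl=8 hhMmccll=4 hhmmCcLL=2 hhmmCcLl=4 hhmmCcll=2 hhmmccLL=2 hhmmccLl=4 hhmmccll=2
HhMMCcLL hits 4/256; gcd=4; 4÷4/256÷4 = 1/64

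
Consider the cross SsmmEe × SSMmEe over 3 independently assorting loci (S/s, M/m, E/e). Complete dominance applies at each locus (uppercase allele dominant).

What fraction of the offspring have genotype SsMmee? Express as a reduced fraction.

SsmmEe gametes: SmE×2, Sme×2, smE×2, sme×2
SSMmEe gametes: SME×2, SMe×2, SmE×2, Sme×2
SsmmEe×SSMmEe grid (8·8=64): SSMmEE=4 SSMmEe=8 SSMmee=4 SSmmEE=4 SSmmEe=8 SSmmee=4 SsMmEE=4 SsMmEe=8 SsMmee=4 SsmmEE=4 SsmmEe=8 Ssmmee=4
SsMmee hits 4/64; gcd=4; 4÷4/64÷4 = 1/16

P(SsMmee) = 1/16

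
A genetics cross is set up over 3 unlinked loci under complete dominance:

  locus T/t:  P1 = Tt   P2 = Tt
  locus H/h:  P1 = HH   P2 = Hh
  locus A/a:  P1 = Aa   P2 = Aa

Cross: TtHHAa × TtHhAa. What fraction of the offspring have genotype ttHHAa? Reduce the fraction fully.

P(ttHHAa) = 1/16

TtHHAa gametes: THA×2, THa×2, tHA×2, tHa×2
TtHhAa gametes: THA×1, THa×1, ThA×1, Tha×1, tHA×1, tHa×1, thA×1, tha×1
TtHHAa×TtHhAa grid (8·8=64): TTHHAA=2 TTHHAa=4 TTHHaa=2 TTHhAA=2 TTHhAa=4 TTHhaa=2 TtHHAA=4 TtHHAa=8 TtHHaa=4 TtHhAA=4 TtHhAa=8 TtHhaa=4 ttHHAA=2 ttHHAa=4 ttHHaa=2 ttHhAA=2 ttHhAa=4 ttHhaa=2
ttHHAa hits 4/64; gcd=4; 4÷4/64÷4 = 1/16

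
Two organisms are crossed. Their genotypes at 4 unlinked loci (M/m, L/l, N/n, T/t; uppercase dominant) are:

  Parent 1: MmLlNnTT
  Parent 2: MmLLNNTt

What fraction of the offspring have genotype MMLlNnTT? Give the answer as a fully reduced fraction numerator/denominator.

MmLlNnTT gametes: MLNT×2, MLnT×2, MlNT×2, MlnT×2, mLNT×2, mLnT×2, mlNT×2, mlnT×2
MmLLNNTt gametes: MLNT×4, MLNt×4, mLNT×4, mLNt×4
MmLlNnTT×MmLLNNTt grid (16·16=256): MMLLNNTT=8 MMLLNNTt=8 MMLLNnTT=8 MMLLNnTt=8 MMLlNNTT=8 MMLlNNTt=8 MMLlNnTT=8 MMLlNnTt=8 MmLLNNTT=16 MmLLNNTt=16 MmLLNnTT=16 MmLLNnTt=16 MmLlNNTT=16 MmLlNNTt=16 MmLlNnTT=16 MmLlNnTt=16 mmLLNNTT=8 mmLLNNTt=8 mmLLNnTT=8 mmLLNnTt=8 mmLlNNTT=8 mmLlNNTt=8 mmLlNnTT=8 mmLlNnTt=8
MMLlNnTT hits 8/256; gcd=8; 8÷8/256÷8 = 1/32

P(MMLlNnTT) = 1/32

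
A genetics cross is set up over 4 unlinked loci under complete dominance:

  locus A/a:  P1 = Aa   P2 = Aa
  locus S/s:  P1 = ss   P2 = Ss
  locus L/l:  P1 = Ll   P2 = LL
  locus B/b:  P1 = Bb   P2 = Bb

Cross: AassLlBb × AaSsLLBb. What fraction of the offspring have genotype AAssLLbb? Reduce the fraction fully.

P(AAssLLbb) = 1/64

AassLlBb gametes: AsLB×2, AsLb×2, AslB×2, Aslb×2, asLB×2, asLb×2, aslB×2, aslb×2
AaSsLLBb gametes: ASLB×2, ASLb×2, AsLB×2, AsLb×2, aSLB×2, aSLb×2, asLB×2, asLb×2
AassLlBb×AaSsLLBb grid (16·16=256): AASsLLBB=4 AASsLLBb=8 AASsLLbb=4 AASsLlBB=4 AASsLlBb=8 AASsLlbb=4 AAssLLBB=4 AAssLLBb=8 AAssLLbb=4 AAssLlBB=4 AAssLlBb=8 AAssLlbb=4 AaSsLLBB=8 AaSsLLBb=16 AaSsLLbb=8 AaSsLlBB=8 AaSsLlBb=16 AaSsLlbb=8 AassLLBB=8 AassLLBb=16 AassLLbb=8 AassLlBB=8 AassLlBb=16 AassLlbb=8 aaSsLLBB=4 aaSsLLBb=8 aaSsLLbb=4 aaSsLlBB=4 aaSsLlBb=8 aaSsLlbb=4 aassLLBB=4 aassLLBb=8 aassLLbb=4 aassLlBB=4 aassLlBb=8 aassLlbb=4
AAssLLbb hits 4/256; gcd=4; 4÷4/256÷4 = 1/64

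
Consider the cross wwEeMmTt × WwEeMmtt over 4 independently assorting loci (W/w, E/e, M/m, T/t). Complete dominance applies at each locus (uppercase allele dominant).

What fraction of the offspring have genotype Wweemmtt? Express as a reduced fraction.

wwEeMmTt gametes: wEMT×2, wEMt×2, wEmT×2, wEmt×2, weMT×2, weMt×2, wemT×2, wemt×2
WwEeMmtt gametes: WEMt×2, WEmt×2, WeMt×2, Wemt×2, wEMt×2, wEmt×2, weMt×2, wemt×2
wwEeMmTt×WwEeMmtt grid (16·16=256): WwEEMMTt=4 WwEEMMtt=4 WwEEMmTt=8 WwEEMmtt=8 WwEEmmTt=4 WwEEmmtt=4 WwEeMMTt=8 WwEeMMtt=8 WwEeMmTt=16 WwEeMmtt=16 WwEemmTt=8 WwEemmtt=8 WweeMMTt=4 WweeMMtt=4 WweeMmTt=8 WweeMmtt=8 WweemmTt=4 Wweemmtt=4 wwEEMMTt=4 wwEEMMtt=4 wwEEMmTt=8 wwEEMmtt=8 wwEEmmTt=4 wwEEmmtt=4 wwEeMMTt=8 wwEeMMtt=8 wwEeMmTt=16 wwEeMmtt=16 wwEemmTt=8 wwEemmtt=8 wweeMMTt=4 wweeMMtt=4 wweeMmTt=8 wweeMmtt=8 wweemmTt=4 wweemmtt=4
Wweemmtt hits 4/256; gcd=4; 4÷4/256÷4 = 1/64

P(Wweemmtt) = 1/64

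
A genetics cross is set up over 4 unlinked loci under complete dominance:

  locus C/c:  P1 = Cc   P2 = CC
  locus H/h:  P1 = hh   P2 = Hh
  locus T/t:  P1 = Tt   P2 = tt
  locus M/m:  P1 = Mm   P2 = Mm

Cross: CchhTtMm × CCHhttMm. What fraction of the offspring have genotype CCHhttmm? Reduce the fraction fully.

P(CCHhttmm) = 1/32

CchhTtMm gametes: ChTM×2, ChTm×2, ChtM×2, Chtm×2, chTM×2, chTm×2, chtM×2, chtm×2
CCHhttMm gametes: CHtM×4, CHtm×4, ChtM×4, Chtm×4
CchhTtMm×CCHhttMm grid (16·16=256): CCHhTtMM=8 CCHhTtMm=16 CCHhTtmm=8 CCHhttMM=8 CCHhttMm=16 CCHhttmm=8 CChhTtMM=8 CChhTtMm=16 CChhTtmm=8 CChhttMM=8 CChhttMm=16 CChhttmm=8 CcHhTtMM=8 CcHhTtMm=16 CcHhTtmm=8 CcHhttMM=8 CcHhttMm=16 CcHhttmm=8 CchhTtMM=8 CchhTtMm=16 CchhTtmm=8 CchhttMM=8 CchhttMm=16 Cchhttmm=8
CCHhttmm hits 8/256; gcd=8; 8÷8/256÷8 = 1/32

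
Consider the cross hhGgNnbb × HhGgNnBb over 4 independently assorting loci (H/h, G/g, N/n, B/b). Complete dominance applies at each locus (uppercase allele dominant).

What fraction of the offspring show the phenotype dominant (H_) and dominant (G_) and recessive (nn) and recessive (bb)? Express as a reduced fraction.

hhGgNnbb gametes: hGNb×4, hGnb×4, hgNb×4, hgnb×4
HhGgNnBb gametes: HGNB×1, HGNb×1, HGnB×1, HGnb×1, HgNB×1, HgNb×1, HgnB×1, Hgnb×1, hGNB×1, hGNb×1, hGnB×1, hGnb×1, hgNB×1, hgNb×1, hgnB×1, hgnb×1
hhGgNnbb×HhGgNnBb grid (16·16=256): HhGGNNBb=4 HhGGNNbb=4 HhGGNnBb=8 HhGGNnbb=8 HhGGnnBb=4 HhGGnnbb=4 HhGgNNBb=8 HhGgNNbb=8 HhGgNnBb=16 HhGgNnbb=16 HhGgnnBb=8 HhGgnnbb=8 HhggNNBb=4 HhggNNbb=4 HhggNnBb=8 HhggNnbb=8 HhggnnBb=4 Hhggnnbb=4 hhGGNNBb=4 hhGGNNbb=4 hhGGNnBb=8 hhGGNnbb=8 hhGGnnBb=4 hhGGnnbb=4 hhGgNNBb=8 hhGgNNbb=8 hhGgNnBb=16 hhGgNnbb=16 hhGgnnBb=8 hhGgnnbb=8 hhggNNBb=4 hhggNNbb=4 hhggNnBb=8 hhggNnbb=8 hhggnnBb=4 hhggnnbb=4
H_ G_ nn bb hits 12/256; gcd=4; 12÷4/256÷4 = 3/64

P(H_ G_ nn bb) = 3/64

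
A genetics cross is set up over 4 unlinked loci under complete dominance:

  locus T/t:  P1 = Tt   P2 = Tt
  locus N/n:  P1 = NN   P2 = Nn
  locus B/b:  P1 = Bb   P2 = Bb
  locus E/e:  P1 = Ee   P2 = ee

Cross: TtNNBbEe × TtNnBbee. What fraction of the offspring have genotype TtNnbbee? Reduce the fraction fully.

TtNNBbEe gametes: TNBE×2, TNBe×2, TNbE×2, TNbe×2, tNBE×2, tNBe×2, tNbE×2, tNbe×2
TtNnBbee gametes: TNBe×2, TNbe×2, TnBe×2, Tnbe×2, tNBe×2, tNbe×2, tnBe×2, tnbe×2
TtNNBbEe×TtNnBbee grid (16·16=256): TTNNBBEe=4 TTNNBBee=4 TTNNBbEe=8 TTNNBbee=8 TTNNbbEe=4 TTNNbbee=4 TTNnBBEe=4 TTNnBBee=4 TTNnBbEe=8 TTNnBbee=8 TTNnbbEe=4 TTNnbbee=4 TtNNBBEe=8 TtNNBBee=8 TtNNBbEe=16 TtNNBbee=16 TtNNbbEe=8 TtNNbbee=8 TtNnBBEe=8 TtNnBBee=8 TtNnBbEe=16 TtNnBbee=16 TtNnbbEe=8 TtNnbbee=8 ttNNBBEe=4 ttNNBBee=4 ttNNBbEe=8 ttNNBbee=8 ttNNbbEe=4 ttNNbbee=4 ttNnBBEe=4 ttNnBBee=4 ttNnBbEe=8 ttNnBbee=8 ttNnbbEe=4 ttNnbbee=4
TtNnbbee hits 8/256; gcd=8; 8÷8/256÷8 = 1/32

P(TtNnbbee) = 1/32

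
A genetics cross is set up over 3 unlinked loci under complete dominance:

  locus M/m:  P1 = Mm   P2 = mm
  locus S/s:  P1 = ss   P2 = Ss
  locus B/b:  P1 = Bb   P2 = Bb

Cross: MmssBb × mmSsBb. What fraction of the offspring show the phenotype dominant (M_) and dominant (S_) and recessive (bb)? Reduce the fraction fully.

MmssBb gametes: MsB×2, Msb×2, msB×2, msb×2
mmSsBb gametes: mSB×2, mSb×2, msB×2, msb×2
MmssBb×mmSsBb grid (8·8=64): MmSsBB=4 MmSsBb=8 MmSsbb=4 MmssBB=4 MmssBb=8 Mmssbb=4 mmSsBB=4 mmSsBb=8 mmSsbb=4 mmssBB=4 mmssBb=8 mmssbb=4
M_ S_ bb hits 4/64; gcd=4; 4÷4/64÷4 = 1/16

P(M_ S_ bb) = 1/16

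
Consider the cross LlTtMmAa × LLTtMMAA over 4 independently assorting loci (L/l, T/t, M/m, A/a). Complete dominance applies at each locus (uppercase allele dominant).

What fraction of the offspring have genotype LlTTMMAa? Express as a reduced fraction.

P(LlTTMMAa) = 1/32

LlTtMmAa gametes: LTMA×1, LTMa×1, LTmA×1, LTma×1, LtMA×1, LtMa×1, LtmA×1, Ltma×1, lTMA×1, lTMa×1, lTmA×1, lTma×1, ltMA×1, ltMa×1, ltmA×1, ltma×1
LLTtMMAA gametes: LTMA×8, LtMA×8
LlTtMmAa×LLTtMMAA grid (16·16=256): LLTTMMAA=8 LLTTMMAa=8 LLTTMmAA=8 LLTTMmAa=8 LLTtMMAA=16 LLTtMMAa=16 LLTtMmAA=16 LLTtMmAa=16 LLttMMAA=8 LLttMMAa=8 LLttMmAA=8 LLttMmAa=8 LlTTMMAA=8 LlTTMMAa=8 LlTTMmAA=8 LlTTMmAa=8 LlTtMMAA=16 LlTtMMAa=16 LlTtMmAA=16 LlTtMmAa=16 LlttMMAA=8 LlttMMAa=8 LlttMmAA=8 LlttMmAa=8
LlTTMMAa hits 8/256; gcd=8; 8÷8/256÷8 = 1/32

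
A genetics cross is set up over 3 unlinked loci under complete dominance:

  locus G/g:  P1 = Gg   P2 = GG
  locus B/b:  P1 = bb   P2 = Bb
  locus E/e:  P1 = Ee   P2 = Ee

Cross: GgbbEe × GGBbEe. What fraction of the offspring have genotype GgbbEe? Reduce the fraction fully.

P(GgbbEe) = 1/8

GgbbEe gametes: GbE×2, Gbe×2, gbE×2, gbe×2
GGBbEe gametes: GBE×2, GBe×2, GbE×2, Gbe×2
GgbbEe×GGBbEe grid (8·8=64): GGBbEE=4 GGBbEe=8 GGBbee=4 GGbbEE=4 GGbbEe=8 GGbbee=4 GgBbEE=4 GgBbEe=8 GgBbee=4 GgbbEE=4 GgbbEe=8 Ggbbee=4
GgbbEe hits 8/64; gcd=8; 8÷8/64÷8 = 1/8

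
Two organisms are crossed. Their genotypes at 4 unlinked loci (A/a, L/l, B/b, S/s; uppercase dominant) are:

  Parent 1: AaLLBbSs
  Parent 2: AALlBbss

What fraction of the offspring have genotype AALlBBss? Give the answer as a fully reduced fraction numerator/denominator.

P(AALlBBss) = 1/32

AaLLBbSs gametes: ALBS×2, ALBs×2, ALbS×2, ALbs×2, aLBS×2, aLBs×2, aLbS×2, aLbs×2
AALlBbss gametes: ALBs×4, ALbs×4, AlBs×4, Albs×4
AaLLBbSs×AALlBbss grid (16·16=256): AALLBBSs=8 AALLBBss=8 AALLBbSs=16 AALLBbss=16 AALLbbSs=8 AALLbbss=8 AALlBBSs=8 AALlBBss=8 AALlBbSs=16 AALlBbss=16 AALlbbSs=8 AALlbbss=8 AaLLBBSs=8 AaLLBBss=8 AaLLBbSs=16 AaLLBbss=16 AaLLbbSs=8 AaLLbbss=8 AaLlBBSs=8 AaLlBBss=8 AaLlBbSs=16 AaLlBbss=16 AaLlbbSs=8 AaLlbbss=8
AALlBBss hits 8/256; gcd=8; 8÷8/256÷8 = 1/32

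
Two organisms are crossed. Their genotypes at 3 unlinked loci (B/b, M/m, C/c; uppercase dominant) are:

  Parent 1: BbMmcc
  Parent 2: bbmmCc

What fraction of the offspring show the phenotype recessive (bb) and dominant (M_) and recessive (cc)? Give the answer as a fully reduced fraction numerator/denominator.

BbMmcc gametes: BMc×2, Bmc×2, bMc×2, bmc×2
bbmmCc gametes: bmC×4, bmc×4
BbMmcc×bbmmCc grid (8·8=64): BbMmCc=8 BbMmcc=8 BbmmCc=8 Bbmmcc=8 bbMmCc=8 bbMmcc=8 bbmmCc=8 bbmmcc=8
bb M_ cc hits 8/64; gcd=8; 8÷8/64÷8 = 1/8

P(bb M_ cc) = 1/8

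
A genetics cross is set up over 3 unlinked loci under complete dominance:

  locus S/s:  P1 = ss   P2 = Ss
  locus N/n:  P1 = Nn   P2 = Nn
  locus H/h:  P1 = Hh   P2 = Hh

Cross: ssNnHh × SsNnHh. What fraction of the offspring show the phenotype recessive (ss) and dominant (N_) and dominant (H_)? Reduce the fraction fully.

ssNnHh gametes: sNH×2, sNh×2, snH×2, snh×2
SsNnHh gametes: SNH×1, SNh×1, SnH×1, Snh×1, sNH×1, sNh×1, snH×1, snh×1
ssNnHh×SsNnHh grid (8·8=64): SsNNHH=2 SsNNHh=4 SsNNhh=2 SsNnHH=4 SsNnHh=8 SsNnhh=4 SsnnHH=2 SsnnHh=4 Ssnnhh=2 ssNNHH=2 ssNNHh=4 ssNNhh=2 ssNnHH=4 ssNnHh=8 ssNnhh=4 ssnnHH=2 ssnnHh=4 ssnnhh=2
ss N_ H_ hits 18/64; gcd=2; 18÷2/64÷2 = 9/32

P(ss N_ H_) = 9/32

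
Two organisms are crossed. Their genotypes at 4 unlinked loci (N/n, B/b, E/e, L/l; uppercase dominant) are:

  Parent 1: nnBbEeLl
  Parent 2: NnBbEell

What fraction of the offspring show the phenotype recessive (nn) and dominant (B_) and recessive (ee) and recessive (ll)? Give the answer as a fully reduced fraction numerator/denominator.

P(nn B_ ee ll) = 3/64

nnBbEeLl gametes: nBEL×2, nBEl×2, nBeL×2, nBel×2, nbEL×2, nbEl×2, nbeL×2, nbel×2
NnBbEell gametes: NBEl×2, NBel×2, NbEl×2, Nbel×2, nBEl×2, nBel×2, nbEl×2, nbel×2
nnBbEeLl×NnBbEell grid (16·16=256): NnBBEELl=4 NnBBEEll=4 NnBBEeLl=8 NnBBEell=8 NnBBeeLl=4 NnBBeell=4 NnBbEELl=8 NnBbEEll=8 NnBbEeLl=16 NnBbEell=16 NnBbeeLl=8 NnBbeell=8 NnbbEELl=4 NnbbEEll=4 NnbbEeLl=8 NnbbEell=8 NnbbeeLl=4 Nnbbeell=4 nnBBEELl=4 nnBBEEll=4 nnBBEeLl=8 nnBBEell=8 nnBBeeLl=4 nnBBeell=4 nnBbEELl=8 nnBbEEll=8 nnBbEeLl=16 nnBbEell=16 nnBbeeLl=8 nnBbeell=8 nnbbEELl=4 nnbbEEll=4 nnbbEeLl=8 nnbbEell=8 nnbbeeLl=4 nnbbeell=4
nn B_ ee ll hits 12/256; gcd=4; 12÷4/256÷4 = 3/64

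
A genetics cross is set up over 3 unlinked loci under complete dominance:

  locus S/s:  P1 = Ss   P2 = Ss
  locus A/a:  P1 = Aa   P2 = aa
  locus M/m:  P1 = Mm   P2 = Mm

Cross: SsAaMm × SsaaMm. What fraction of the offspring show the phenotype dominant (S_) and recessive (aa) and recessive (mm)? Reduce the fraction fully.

P(S_ aa mm) = 3/32

SsAaMm gametes: SAM×1, SAm×1, SaM×1, Sam×1, sAM×1, sAm×1, saM×1, sam×1
SsaaMm gametes: SaM×2, Sam×2, saM×2, sam×2
SsAaMm×SsaaMm grid (8·8=64): SSAaMM=2 SSAaMm=4 SSAamm=2 SSaaMM=2 SSaaMm=4 SSaamm=2 SsAaMM=4 SsAaMm=8 SsAamm=4 SsaaMM=4 SsaaMm=8 Ssaamm=4 ssAaMM=2 ssAaMm=4 ssAamm=2 ssaaMM=2 ssaaMm=4 ssaamm=2
S_ aa mm hits 6/64; gcd=2; 6÷2/64÷2 = 3/32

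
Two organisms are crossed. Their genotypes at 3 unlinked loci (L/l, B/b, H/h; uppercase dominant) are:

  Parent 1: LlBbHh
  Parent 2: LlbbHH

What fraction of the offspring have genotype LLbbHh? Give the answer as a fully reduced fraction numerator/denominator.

P(LLbbHh) = 1/16

LlBbHh gametes: LBH×1, LBh×1, LbH×1, Lbh×1, lBH×1, lBh×1, lbH×1, lbh×1
LlbbHH gametes: LbH×4, lbH×4
LlBbHh×LlbbHH grid (8·8=64): LLBbHH=4 LLBbHh=4 LLbbHH=4 LLbbHh=4 LlBbHH=8 LlBbHh=8 LlbbHH=8 LlbbHh=8 llBbHH=4 llBbHh=4 llbbHH=4 llbbHh=4
LLbbHh hits 4/64; gcd=4; 4÷4/64÷4 = 1/16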